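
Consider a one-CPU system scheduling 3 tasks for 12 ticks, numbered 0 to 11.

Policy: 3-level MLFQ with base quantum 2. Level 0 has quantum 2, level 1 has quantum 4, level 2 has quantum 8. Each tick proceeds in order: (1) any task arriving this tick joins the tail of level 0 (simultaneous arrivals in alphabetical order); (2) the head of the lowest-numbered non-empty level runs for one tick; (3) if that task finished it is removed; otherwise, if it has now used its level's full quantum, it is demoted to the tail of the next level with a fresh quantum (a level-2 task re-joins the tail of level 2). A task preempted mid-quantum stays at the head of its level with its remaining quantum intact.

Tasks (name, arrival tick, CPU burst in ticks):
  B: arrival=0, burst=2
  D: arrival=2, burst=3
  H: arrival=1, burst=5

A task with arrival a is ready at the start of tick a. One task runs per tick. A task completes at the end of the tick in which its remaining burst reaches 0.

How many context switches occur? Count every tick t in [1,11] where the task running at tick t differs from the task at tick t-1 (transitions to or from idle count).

t=0: L0/L1/L2 = B/-/- → run B
t=1: L0/L1/L2 = BH/-/- → run B
t=2: L0/L1/L2 = HD/-/- → run H
t=3: L0/L1/L2 = HD/-/- → run H
t=4: L0/L1/L2 = D/H/- → run D
t=5: L0/L1/L2 = D/H/- → run D
t=6: L0/L1/L2 = -/HD/- → run H
t=7: L0/L1/L2 = -/HD/- → run H
t=8: L0/L1/L2 = -/HD/- → run H
t=9: L0/L1/L2 = -/D/- → run D
t=10: (idle)
t=11: (idle)

context switches = 5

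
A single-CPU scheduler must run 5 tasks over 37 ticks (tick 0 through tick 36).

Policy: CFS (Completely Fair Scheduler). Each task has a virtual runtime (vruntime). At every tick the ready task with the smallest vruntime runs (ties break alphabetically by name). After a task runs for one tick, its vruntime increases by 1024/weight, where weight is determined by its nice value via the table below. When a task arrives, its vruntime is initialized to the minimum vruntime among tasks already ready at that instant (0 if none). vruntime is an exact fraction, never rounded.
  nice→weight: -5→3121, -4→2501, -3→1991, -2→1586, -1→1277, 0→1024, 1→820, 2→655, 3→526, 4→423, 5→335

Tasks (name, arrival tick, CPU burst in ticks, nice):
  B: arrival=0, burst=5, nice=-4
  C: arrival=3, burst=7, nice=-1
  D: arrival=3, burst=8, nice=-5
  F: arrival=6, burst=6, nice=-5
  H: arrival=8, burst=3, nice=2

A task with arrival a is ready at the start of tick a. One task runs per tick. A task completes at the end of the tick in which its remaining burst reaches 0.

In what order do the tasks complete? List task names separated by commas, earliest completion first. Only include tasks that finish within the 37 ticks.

completion order = B, F, D, H, C

t=0: vr[B=0] → run B
t=1: vr[B=1024/2501] → run B
t=2: vr[B=2048/2501] → run B
t=3: vr[B=3072/2501 C=3072/2501 D=3072/2501] → run B
t=4: vr[B=4096/2501 C=3072/2501 D=3072/2501] → run C
t=5: vr[B=4096/2501 C=6483968/3193777 D=3072/2501] → run D
t=6: vr[B=4096/2501 C=6483968/3193777 D=12148736/7805621 F=12148736/7805621] → run D
t=7: vr[B=4096/2501 C=6483968/3193777 D=14709760/7805621 F=12148736/7805621] → run F
t=8: vr[B=4096/2501 C=6483968/3193777 D=14709760/7805621 F=14709760/7805621 H=4096/2501] → run B
t=9: vr[C=6483968/3193777 D=14709760/7805621 F=14709760/7805621 H=4096/2501] → run H
t=10: vr[C=6483968/3193777 D=14709760/7805621 F=14709760/7805621 H=5243904/1638155] → run D
t=11: vr[C=6483968/3193777 D=17270784/7805621 F=14709760/7805621 H=5243904/1638155] → run F
t=12: vr[C=6483968/3193777 D=17270784/7805621 F=17270784/7805621 H=5243904/1638155] → run C
t=13: vr[C=9044992/3193777 D=17270784/7805621 F=17270784/7805621 H=5243904/1638155] → run D
t=14: vr[C=9044992/3193777 D=19831808/7805621 F=17270784/7805621 H=5243904/1638155] → run F
t=15: vr[C=9044992/3193777 D=19831808/7805621 F=19831808/7805621 H=5243904/1638155] → run D
t=16: vr[C=9044992/3193777 D=22392832/7805621 F=19831808/7805621 H=5243904/1638155] → run F
t=17: vr[C=9044992/3193777 D=22392832/7805621 F=22392832/7805621 H=5243904/1638155] → run C
t=18: vr[C=11606016/3193777 D=22392832/7805621 F=22392832/7805621 H=5243904/1638155] → run D
t=19: vr[C=11606016/3193777 D=24953856/7805621 F=22392832/7805621 H=5243904/1638155] → run F
t=20: vr[C=11606016/3193777 D=24953856/7805621 F=24953856/7805621 H=5243904/1638155] → run D
t=21: vr[C=11606016/3193777 D=27514880/7805621 F=24953856/7805621 H=5243904/1638155] → run F
t=22: vr[C=11606016/3193777 D=27514880/7805621 H=5243904/1638155] → run H
t=23: vr[C=11606016/3193777 D=27514880/7805621 H=7804928/1638155] → run D
t=24: vr[C=11606016/3193777 H=7804928/1638155] → run C
t=25: vr[C=14167040/3193777 H=7804928/1638155] → run C
t=26: vr[C=16728064/3193777 H=7804928/1638155] → run H
t=27: vr[C=16728064/3193777] → run C
t=28: vr[C=19289088/3193777] → run C
t=29: (idle)
t=30: (idle)
t=31: (idle)
t=32: (idle)
t=33: (idle)
t=34: (idle)
t=35: (idle)
t=36: (idle)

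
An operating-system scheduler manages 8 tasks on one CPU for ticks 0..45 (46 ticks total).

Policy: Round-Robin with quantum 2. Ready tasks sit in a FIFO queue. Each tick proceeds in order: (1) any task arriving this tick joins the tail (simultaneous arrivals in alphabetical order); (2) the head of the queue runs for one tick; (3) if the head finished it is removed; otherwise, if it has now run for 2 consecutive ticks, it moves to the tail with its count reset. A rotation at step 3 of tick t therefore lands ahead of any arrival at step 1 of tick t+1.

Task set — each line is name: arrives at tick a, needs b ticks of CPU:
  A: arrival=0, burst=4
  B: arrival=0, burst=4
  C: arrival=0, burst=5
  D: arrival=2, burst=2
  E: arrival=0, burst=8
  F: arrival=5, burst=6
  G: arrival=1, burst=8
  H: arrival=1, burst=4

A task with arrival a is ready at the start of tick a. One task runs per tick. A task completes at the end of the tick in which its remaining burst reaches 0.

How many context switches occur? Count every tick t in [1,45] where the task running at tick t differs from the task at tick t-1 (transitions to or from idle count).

context switches = 21

t=0: queue=[A,B,C,E] q_used=0 → run A
t=1: queue=[A,B,C,E,G,H] q_used=1 → run A
t=2: queue=[B,C,E,G,H,A,D] q_used=0 → run B
t=3: queue=[B,C,E,G,H,A,D] q_used=1 → run B
t=4: queue=[C,E,G,H,A,D,B] q_used=0 → run C
t=5: queue=[C,E,G,H,A,D,B,F] q_used=1 → run C
t=6: queue=[E,G,H,A,D,B,F,C] q_used=0 → run E
t=7: queue=[E,G,H,A,D,B,F,C] q_used=1 → run E
t=8: queue=[G,H,A,D,B,F,C,E] q_used=0 → run G
t=9: queue=[G,H,A,D,B,F,C,E] q_used=1 → run G
t=10: queue=[H,A,D,B,F,C,E,G] q_used=0 → run H
t=11: queue=[H,A,D,B,F,C,E,G] q_used=1 → run H
t=12: queue=[A,D,B,F,C,E,G,H] q_used=0 → run A
t=13: queue=[A,D,B,F,C,E,G,H] q_used=1 → run A
t=14: queue=[D,B,F,C,E,G,H] q_used=0 → run D
t=15: queue=[D,B,F,C,E,G,H] q_used=1 → run D
t=16: queue=[B,F,C,E,G,H] q_used=0 → run B
t=17: queue=[B,F,C,E,G,H] q_used=1 → run B
t=18: queue=[F,C,E,G,H] q_used=0 → run F
t=19: queue=[F,C,E,G,H] q_used=1 → run F
t=20: queue=[C,E,G,H,F] q_used=0 → run C
t=21: queue=[C,E,G,H,F] q_used=1 → run C
t=22: queue=[E,G,H,F,C] q_used=0 → run E
t=23: queue=[E,G,H,F,C] q_used=1 → run E
t=24: queue=[G,H,F,C,E] q_used=0 → run G
t=25: queue=[G,H,F,C,E] q_used=1 → run G
t=26: queue=[H,F,C,E,G] q_used=0 → run H
t=27: queue=[H,F,C,E,G] q_used=1 → run H
t=28: queue=[F,C,E,G] q_used=0 → run F
t=29: queue=[F,C,E,G] q_used=1 → run F
t=30: queue=[C,E,G,F] q_used=0 → run C
t=31: queue=[E,G,F] q_used=0 → run E
t=32: queue=[E,G,F] q_used=1 → run E
t=33: queue=[G,F,E] q_used=0 → run G
t=34: queue=[G,F,E] q_used=1 → run G
t=35: queue=[F,E,G] q_used=0 → run F
t=36: queue=[F,E,G] q_used=1 → run F
t=37: queue=[E,G] q_used=0 → run E
t=38: queue=[E,G] q_used=1 → run E
t=39: queue=[G] q_used=0 → run G
t=40: queue=[G] q_used=1 → run G
t=41: (idle)
t=42: (idle)
t=43: (idle)
t=44: (idle)
t=45: (idle)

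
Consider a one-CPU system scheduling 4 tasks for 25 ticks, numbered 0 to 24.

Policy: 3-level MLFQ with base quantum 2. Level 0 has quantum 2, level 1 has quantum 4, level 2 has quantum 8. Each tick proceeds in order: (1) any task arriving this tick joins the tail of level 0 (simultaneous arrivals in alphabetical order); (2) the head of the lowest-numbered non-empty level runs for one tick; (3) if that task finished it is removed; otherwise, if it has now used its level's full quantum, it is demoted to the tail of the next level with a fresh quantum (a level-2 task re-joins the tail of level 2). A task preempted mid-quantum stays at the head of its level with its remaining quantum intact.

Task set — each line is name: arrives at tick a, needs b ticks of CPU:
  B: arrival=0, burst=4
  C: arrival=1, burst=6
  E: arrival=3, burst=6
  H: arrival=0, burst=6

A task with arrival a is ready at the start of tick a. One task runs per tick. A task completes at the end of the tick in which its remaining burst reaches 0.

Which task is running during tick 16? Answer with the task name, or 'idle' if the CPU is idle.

running at tick 16 = C

t=0: L0/L1/L2 = BH/-/- → run B
t=1: L0/L1/L2 = BHC/-/- → run B
t=2: L0/L1/L2 = HC/B/- → run H
t=3: L0/L1/L2 = HCE/B/- → run H
t=4: L0/L1/L2 = CE/BH/- → run C
t=5: L0/L1/L2 = CE/BH/- → run C
t=6: L0/L1/L2 = E/BHC/- → run E
t=7: L0/L1/L2 = E/BHC/- → run E
t=8: L0/L1/L2 = -/BHCE/- → run B
t=9: L0/L1/L2 = -/BHCE/- → run B
t=10: L0/L1/L2 = -/HCE/- → run H
t=11: L0/L1/L2 = -/HCE/- → run H
t=12: L0/L1/L2 = -/HCE/- → run H
t=13: L0/L1/L2 = -/HCE/- → run H
t=14: L0/L1/L2 = -/CE/- → run C
t=15: L0/L1/L2 = -/CE/- → run C
t=16: L0/L1/L2 = -/CE/- → run C
t=17: L0/L1/L2 = -/CE/- → run C
t=18: L0/L1/L2 = -/E/- → run E
t=19: L0/L1/L2 = -/E/- → run E
t=20: L0/L1/L2 = -/E/- → run E
t=21: L0/L1/L2 = -/E/- → run E
t=22: (idle)
t=23: (idle)
t=24: (idle)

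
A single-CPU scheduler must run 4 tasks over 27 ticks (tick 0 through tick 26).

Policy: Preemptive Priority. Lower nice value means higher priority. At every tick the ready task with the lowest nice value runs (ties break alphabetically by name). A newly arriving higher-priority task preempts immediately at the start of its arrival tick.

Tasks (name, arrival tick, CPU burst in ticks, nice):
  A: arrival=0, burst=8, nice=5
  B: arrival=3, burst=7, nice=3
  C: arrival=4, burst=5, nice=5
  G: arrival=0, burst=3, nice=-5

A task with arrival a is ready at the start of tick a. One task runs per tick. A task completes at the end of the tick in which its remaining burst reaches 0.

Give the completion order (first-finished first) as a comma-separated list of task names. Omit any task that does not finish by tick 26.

t=0: ready={A,G} → run G
t=1: ready={A,G} → run G
t=2: ready={A,G} → run G
t=3: ready={A,B} → run B
t=4: ready={A,B,C} → run B
t=5: ready={A,B,C} → run B
t=6: ready={A,B,C} → run B
t=7: ready={A,B,C} → run B
t=8: ready={A,B,C} → run B
t=9: ready={A,B,C} → run B
t=10: ready={A,C} → run A
t=11: ready={A,C} → run A
t=12: ready={A,C} → run A
t=13: ready={A,C} → run A
t=14: ready={A,C} → run A
t=15: ready={A,C} → run A
t=16: ready={A,C} → run A
t=17: ready={A,C} → run A
t=18: ready={C} → run C
t=19: ready={C} → run C
t=20: ready={C} → run C
t=21: ready={C} → run C
t=22: ready={C} → run C
t=23: (idle)
t=24: (idle)
t=25: (idle)
t=26: (idle)

completion order = G, B, A, C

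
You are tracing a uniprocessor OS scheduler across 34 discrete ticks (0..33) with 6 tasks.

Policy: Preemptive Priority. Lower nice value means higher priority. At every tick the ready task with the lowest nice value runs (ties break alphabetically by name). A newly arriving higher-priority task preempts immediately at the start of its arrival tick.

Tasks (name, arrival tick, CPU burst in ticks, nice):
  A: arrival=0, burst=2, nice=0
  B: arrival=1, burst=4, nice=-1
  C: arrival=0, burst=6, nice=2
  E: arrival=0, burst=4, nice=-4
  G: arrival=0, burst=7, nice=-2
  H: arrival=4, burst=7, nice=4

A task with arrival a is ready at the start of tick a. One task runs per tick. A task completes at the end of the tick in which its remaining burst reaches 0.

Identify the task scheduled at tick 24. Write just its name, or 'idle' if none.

running at tick 24 = H

t=0: ready={A,C,E,G} → run E
t=1: ready={A,B,C,E,G} → run E
t=2: ready={A,B,C,E,G} → run E
t=3: ready={A,B,C,E,G} → run E
t=4: ready={A,B,C,G,H} → run G
t=5: ready={A,B,C,G,H} → run G
t=6: ready={A,B,C,G,H} → run G
t=7: ready={A,B,C,G,H} → run G
t=8: ready={A,B,C,G,H} → run G
t=9: ready={A,B,C,G,H} → run G
t=10: ready={A,B,C,G,H} → run G
t=11: ready={A,B,C,H} → run B
t=12: ready={A,B,C,H} → run B
t=13: ready={A,B,C,H} → run B
t=14: ready={A,B,C,H} → run B
t=15: ready={A,C,H} → run A
t=16: ready={A,C,H} → run A
t=17: ready={C,H} → run C
t=18: ready={C,H} → run C
t=19: ready={C,H} → run C
t=20: ready={C,H} → run C
t=21: ready={C,H} → run C
t=22: ready={C,H} → run C
t=23: ready={H} → run H
t=24: ready={H} → run H
t=25: ready={H} → run H
t=26: ready={H} → run H
t=27: ready={H} → run H
t=28: ready={H} → run H
t=29: ready={H} → run H
t=30: (idle)
t=31: (idle)
t=32: (idle)
t=33: (idle)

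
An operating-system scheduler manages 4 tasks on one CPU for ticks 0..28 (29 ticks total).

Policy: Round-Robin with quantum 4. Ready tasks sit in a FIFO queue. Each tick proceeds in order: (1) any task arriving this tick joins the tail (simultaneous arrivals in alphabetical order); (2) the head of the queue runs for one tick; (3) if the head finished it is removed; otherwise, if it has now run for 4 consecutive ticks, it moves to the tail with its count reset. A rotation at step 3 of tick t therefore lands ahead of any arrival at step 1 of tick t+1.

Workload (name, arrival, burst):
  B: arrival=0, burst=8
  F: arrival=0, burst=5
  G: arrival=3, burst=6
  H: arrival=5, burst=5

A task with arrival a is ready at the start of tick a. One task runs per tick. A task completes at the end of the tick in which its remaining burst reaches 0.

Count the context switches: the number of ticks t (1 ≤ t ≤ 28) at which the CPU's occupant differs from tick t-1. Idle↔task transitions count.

context switches = 8

t=0: queue=[B,F] q_used=0 → run B
t=1: queue=[B,F] q_used=1 → run B
t=2: queue=[B,F] q_used=2 → run B
t=3: queue=[B,F,G] q_used=3 → run B
t=4: queue=[F,G,B] q_used=0 → run F
t=5: queue=[F,G,B,H] q_used=1 → run F
t=6: queue=[F,G,B,H] q_used=2 → run F
t=7: queue=[F,G,B,H] q_used=3 → run F
t=8: queue=[G,B,H,F] q_used=0 → run G
t=9: queue=[G,B,H,F] q_used=1 → run G
t=10: queue=[G,B,H,F] q_used=2 → run G
t=11: queue=[G,B,H,F] q_used=3 → run G
t=12: queue=[B,H,F,G] q_used=0 → run B
t=13: queue=[B,H,F,G] q_used=1 → run B
t=14: queue=[B,H,F,G] q_used=2 → run B
t=15: queue=[B,H,F,G] q_used=3 → run B
t=16: queue=[H,F,G] q_used=0 → run H
t=17: queue=[H,F,G] q_used=1 → run H
t=18: queue=[H,F,G] q_used=2 → run H
t=19: queue=[H,F,G] q_used=3 → run H
t=20: queue=[F,G,H] q_used=0 → run F
t=21: queue=[G,H] q_used=0 → run G
t=22: queue=[G,H] q_used=1 → run G
t=23: queue=[H] q_used=0 → run H
t=24: (idle)
t=25: (idle)
t=26: (idle)
t=27: (idle)
t=28: (idle)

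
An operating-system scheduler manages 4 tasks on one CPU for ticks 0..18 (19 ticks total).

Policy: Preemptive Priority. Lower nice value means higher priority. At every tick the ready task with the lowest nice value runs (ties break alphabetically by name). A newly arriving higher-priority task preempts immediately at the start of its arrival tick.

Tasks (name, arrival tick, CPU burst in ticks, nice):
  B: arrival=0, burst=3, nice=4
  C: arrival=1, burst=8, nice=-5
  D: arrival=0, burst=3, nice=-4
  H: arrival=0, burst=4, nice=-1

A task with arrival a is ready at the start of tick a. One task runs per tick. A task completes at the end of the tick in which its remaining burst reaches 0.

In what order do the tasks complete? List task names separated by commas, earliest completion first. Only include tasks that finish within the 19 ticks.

completion order = C, D, H, B

t=0: ready={B,D,H} → run D
t=1: ready={B,C,D,H} → run C
t=2: ready={B,C,D,H} → run C
t=3: ready={B,C,D,H} → run C
t=4: ready={B,C,D,H} → run C
t=5: ready={B,C,D,H} → run C
t=6: ready={B,C,D,H} → run C
t=7: ready={B,C,D,H} → run C
t=8: ready={B,C,D,H} → run C
t=9: ready={B,D,H} → run D
t=10: ready={B,D,H} → run D
t=11: ready={B,H} → run H
t=12: ready={B,H} → run H
t=13: ready={B,H} → run H
t=14: ready={B,H} → run H
t=15: ready={B} → run B
t=16: ready={B} → run B
t=17: ready={B} → run B
t=18: (idle)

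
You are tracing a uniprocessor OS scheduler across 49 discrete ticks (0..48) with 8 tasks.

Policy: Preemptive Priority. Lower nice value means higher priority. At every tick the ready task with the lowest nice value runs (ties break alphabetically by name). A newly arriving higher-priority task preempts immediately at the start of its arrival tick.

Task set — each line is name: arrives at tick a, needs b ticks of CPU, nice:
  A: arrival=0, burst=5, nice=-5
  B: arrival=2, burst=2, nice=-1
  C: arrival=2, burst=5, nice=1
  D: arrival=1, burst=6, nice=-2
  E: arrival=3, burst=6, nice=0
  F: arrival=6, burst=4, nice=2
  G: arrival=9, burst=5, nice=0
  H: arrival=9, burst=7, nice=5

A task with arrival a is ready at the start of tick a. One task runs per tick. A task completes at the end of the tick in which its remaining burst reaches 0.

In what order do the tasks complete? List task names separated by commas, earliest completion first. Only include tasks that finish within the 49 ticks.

t=0: ready={A} → run A
t=1: ready={A,D} → run A
t=2: ready={A,B,C,D} → run A
t=3: ready={A,B,C,D,E} → run A
t=4: ready={A,B,C,D,E} → run A
t=5: ready={B,C,D,E} → run D
t=6: ready={B,C,D,E,F} → run D
t=7: ready={B,C,D,E,F} → run D
t=8: ready={B,C,D,E,F} → run D
t=9: ready={B,C,D,E,F,G,H} → run D
t=10: ready={B,C,D,E,F,G,H} → run D
t=11: ready={B,C,E,F,G,H} → run B
t=12: ready={B,C,E,F,G,H} → run B
t=13: ready={C,E,F,G,H} → run E
t=14: ready={C,E,F,G,H} → run E
t=15: ready={C,E,F,G,H} → run E
t=16: ready={C,E,F,G,H} → run E
t=17: ready={C,E,F,G,H} → run E
t=18: ready={C,E,F,G,H} → run E
t=19: ready={C,F,G,H} → run G
t=20: ready={C,F,G,H} → run G
t=21: ready={C,F,G,H} → run G
t=22: ready={C,F,G,H} → run G
t=23: ready={C,F,G,H} → run G
t=24: ready={C,F,H} → run C
t=25: ready={C,F,H} → run C
t=26: ready={C,F,H} → run C
t=27: ready={C,F,H} → run C
t=28: ready={C,F,H} → run C
t=29: ready={F,H} → run F
t=30: ready={F,H} → run F
t=31: ready={F,H} → run F
t=32: ready={F,H} → run F
t=33: ready={H} → run H
t=34: ready={H} → run H
t=35: ready={H} → run H
t=36: ready={H} → run H
t=37: ready={H} → run H
t=38: ready={H} → run H
t=39: ready={H} → run H
t=40: (idle)
t=41: (idle)
t=42: (idle)
t=43: (idle)
t=44: (idle)
t=45: (idle)
t=46: (idle)
t=47: (idle)
t=48: (idle)

completion order = A, D, B, E, G, C, F, H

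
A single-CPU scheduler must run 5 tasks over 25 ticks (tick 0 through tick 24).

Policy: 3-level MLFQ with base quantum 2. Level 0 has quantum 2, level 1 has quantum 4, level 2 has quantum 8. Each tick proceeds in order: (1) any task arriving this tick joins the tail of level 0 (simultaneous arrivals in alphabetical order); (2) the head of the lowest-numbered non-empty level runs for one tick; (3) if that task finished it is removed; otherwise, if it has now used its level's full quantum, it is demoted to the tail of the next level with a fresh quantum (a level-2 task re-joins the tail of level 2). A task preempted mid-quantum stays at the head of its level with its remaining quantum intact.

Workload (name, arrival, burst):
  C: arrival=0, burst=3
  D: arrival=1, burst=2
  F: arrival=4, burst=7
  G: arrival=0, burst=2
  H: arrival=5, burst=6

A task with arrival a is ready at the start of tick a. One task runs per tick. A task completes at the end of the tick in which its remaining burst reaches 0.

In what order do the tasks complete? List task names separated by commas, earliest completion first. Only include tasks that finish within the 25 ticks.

t=0: L0/L1/L2 = CG/-/- → run C
t=1: L0/L1/L2 = CGD/-/- → run C
t=2: L0/L1/L2 = GD/C/- → run G
t=3: L0/L1/L2 = GD/C/- → run G
t=4: L0/L1/L2 = DF/C/- → run D
t=5: L0/L1/L2 = DFH/C/- → run D
t=6: L0/L1/L2 = FH/C/- → run F
t=7: L0/L1/L2 = FH/C/- → run F
t=8: L0/L1/L2 = H/CF/- → run H
t=9: L0/L1/L2 = H/CF/- → run H
t=10: L0/L1/L2 = -/CFH/- → run C
t=11: L0/L1/L2 = -/FH/- → run F
t=12: L0/L1/L2 = -/FH/- → run F
t=13: L0/L1/L2 = -/FH/- → run F
t=14: L0/L1/L2 = -/FH/- → run F
t=15: L0/L1/L2 = -/H/F → run H
t=16: L0/L1/L2 = -/H/F → run H
t=17: L0/L1/L2 = -/H/F → run H
t=18: L0/L1/L2 = -/H/F → run H
t=19: L0/L1/L2 = -/-/F → run F
t=20: (idle)
t=21: (idle)
t=22: (idle)
t=23: (idle)
t=24: (idle)

completion order = G, D, C, H, F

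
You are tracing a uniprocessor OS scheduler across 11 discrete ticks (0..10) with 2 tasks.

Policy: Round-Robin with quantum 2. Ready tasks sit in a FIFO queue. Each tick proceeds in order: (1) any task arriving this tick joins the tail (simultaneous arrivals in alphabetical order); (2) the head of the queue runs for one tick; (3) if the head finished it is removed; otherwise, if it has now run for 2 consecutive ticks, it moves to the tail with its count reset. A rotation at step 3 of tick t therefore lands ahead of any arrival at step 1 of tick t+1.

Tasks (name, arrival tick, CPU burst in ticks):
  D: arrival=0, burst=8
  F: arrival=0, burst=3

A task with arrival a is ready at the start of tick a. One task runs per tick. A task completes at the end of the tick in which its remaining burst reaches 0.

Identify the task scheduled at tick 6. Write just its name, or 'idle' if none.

t=0: queue=[D,F] q_used=0 → run D
t=1: queue=[D,F] q_used=1 → run D
t=2: queue=[F,D] q_used=0 → run F
t=3: queue=[F,D] q_used=1 → run F
t=4: queue=[D,F] q_used=0 → run D
t=5: queue=[D,F] q_used=1 → run D
t=6: queue=[F,D] q_used=0 → run F
t=7: queue=[D] q_used=0 → run D
t=8: queue=[D] q_used=1 → run D
t=9: queue=[D] q_used=0 → run D
t=10: queue=[D] q_used=1 → run D

running at tick 6 = F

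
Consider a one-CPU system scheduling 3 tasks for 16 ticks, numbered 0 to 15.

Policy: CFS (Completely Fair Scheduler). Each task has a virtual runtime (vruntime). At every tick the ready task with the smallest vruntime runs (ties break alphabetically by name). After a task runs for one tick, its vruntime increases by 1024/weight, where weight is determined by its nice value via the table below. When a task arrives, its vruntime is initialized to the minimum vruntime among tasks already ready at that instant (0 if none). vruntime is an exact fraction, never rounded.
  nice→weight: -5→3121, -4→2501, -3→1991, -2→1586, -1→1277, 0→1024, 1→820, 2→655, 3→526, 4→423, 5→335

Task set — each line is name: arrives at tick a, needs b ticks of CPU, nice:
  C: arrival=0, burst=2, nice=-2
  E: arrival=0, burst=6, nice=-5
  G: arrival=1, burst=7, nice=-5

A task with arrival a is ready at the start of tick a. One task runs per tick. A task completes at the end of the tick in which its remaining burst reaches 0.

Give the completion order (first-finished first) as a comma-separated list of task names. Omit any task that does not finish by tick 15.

t=0: vr[C=0 E=0] → run C
t=1: vr[C=512/793 E=0 G=0] → run E
t=2: vr[C=512/793 E=1024/3121 G=0] → run G
t=3: vr[C=512/793 E=1024/3121 G=1024/3121] → run E
t=4: vr[C=512/793 E=2048/3121 G=1024/3121] → run G
t=5: vr[C=512/793 E=2048/3121 G=2048/3121] → run C
t=6: vr[E=2048/3121 G=2048/3121] → run E
t=7: vr[E=3072/3121 G=2048/3121] → run G
t=8: vr[E=3072/3121 G=3072/3121] → run E
t=9: vr[E=4096/3121 G=3072/3121] → run G
t=10: vr[E=4096/3121 G=4096/3121] → run E
t=11: vr[E=5120/3121 G=4096/3121] → run G
t=12: vr[E=5120/3121 G=5120/3121] → run E
t=13: vr[G=5120/3121] → run G
t=14: vr[G=6144/3121] → run G
t=15: (idle)

completion order = C, E, G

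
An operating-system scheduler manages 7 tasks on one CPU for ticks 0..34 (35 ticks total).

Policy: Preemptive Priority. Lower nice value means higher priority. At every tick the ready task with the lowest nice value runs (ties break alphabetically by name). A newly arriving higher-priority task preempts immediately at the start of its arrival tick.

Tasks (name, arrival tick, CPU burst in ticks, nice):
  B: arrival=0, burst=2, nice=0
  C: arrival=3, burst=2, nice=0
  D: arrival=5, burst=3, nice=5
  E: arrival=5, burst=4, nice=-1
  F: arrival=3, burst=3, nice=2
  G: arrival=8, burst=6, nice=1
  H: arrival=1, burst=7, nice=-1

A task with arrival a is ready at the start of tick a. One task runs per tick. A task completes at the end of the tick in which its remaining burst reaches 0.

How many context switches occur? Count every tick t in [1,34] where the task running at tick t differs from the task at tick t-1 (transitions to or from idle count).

t=0: ready={B} → run B
t=1: ready={B,H} → run H
t=2: ready={B,H} → run H
t=3: ready={B,C,F,H} → run H
t=4: ready={B,C,F,H} → run H
t=5: ready={B,C,D,E,F,H} → run E
t=6: ready={B,C,D,E,F,H} → run E
t=7: ready={B,C,D,E,F,H} → run E
t=8: ready={B,C,D,E,F,G,H} → run E
t=9: ready={B,C,D,F,G,H} → run H
t=10: ready={B,C,D,F,G,H} → run H
t=11: ready={B,C,D,F,G,H} → run H
t=12: ready={B,C,D,F,G} → run B
t=13: ready={C,D,F,G} → run C
t=14: ready={C,D,F,G} → run C
t=15: ready={D,F,G} → run G
t=16: ready={D,F,G} → run G
t=17: ready={D,F,G} → run G
t=18: ready={D,F,G} → run G
t=19: ready={D,F,G} → run G
t=20: ready={D,F,G} → run G
t=21: ready={D,F} → run F
t=22: ready={D,F} → run F
t=23: ready={D,F} → run F
t=24: ready={D} → run D
t=25: ready={D} → run D
t=26: ready={D} → run D
t=27: (idle)
t=28: (idle)
t=29: (idle)
t=30: (idle)
t=31: (idle)
t=32: (idle)
t=33: (idle)
t=34: (idle)

context switches = 9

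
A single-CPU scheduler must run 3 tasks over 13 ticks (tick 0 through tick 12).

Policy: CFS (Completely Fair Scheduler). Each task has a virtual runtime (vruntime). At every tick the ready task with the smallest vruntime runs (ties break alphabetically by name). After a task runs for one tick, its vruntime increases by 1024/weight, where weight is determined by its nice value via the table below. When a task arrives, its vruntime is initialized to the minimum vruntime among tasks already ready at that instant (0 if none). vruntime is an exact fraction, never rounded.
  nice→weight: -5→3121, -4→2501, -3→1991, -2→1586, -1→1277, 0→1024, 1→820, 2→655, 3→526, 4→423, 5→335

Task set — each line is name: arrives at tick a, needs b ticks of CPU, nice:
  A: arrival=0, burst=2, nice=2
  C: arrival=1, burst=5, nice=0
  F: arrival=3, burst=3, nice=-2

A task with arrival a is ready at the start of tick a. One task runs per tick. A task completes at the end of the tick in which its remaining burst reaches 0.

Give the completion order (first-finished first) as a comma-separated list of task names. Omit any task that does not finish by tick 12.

completion order = A, F, C

t=0: vr[A=0] → run A
t=1: vr[A=1024/655 C=1024/655] → run A
t=2: vr[C=1024/655] → run C
t=3: vr[C=1679/655 F=1679/655] → run C
t=4: vr[C=2334/655 F=1679/655] → run F
t=5: vr[C=2334/655 F=1666807/519415] → run F
t=6: vr[C=2334/655 F=2002167/519415] → run C
t=7: vr[C=2989/655 F=2002167/519415] → run F
t=8: vr[C=2989/655] → run C
t=9: vr[C=3644/655] → run C
t=10: (idle)
t=11: (idle)
t=12: (idle)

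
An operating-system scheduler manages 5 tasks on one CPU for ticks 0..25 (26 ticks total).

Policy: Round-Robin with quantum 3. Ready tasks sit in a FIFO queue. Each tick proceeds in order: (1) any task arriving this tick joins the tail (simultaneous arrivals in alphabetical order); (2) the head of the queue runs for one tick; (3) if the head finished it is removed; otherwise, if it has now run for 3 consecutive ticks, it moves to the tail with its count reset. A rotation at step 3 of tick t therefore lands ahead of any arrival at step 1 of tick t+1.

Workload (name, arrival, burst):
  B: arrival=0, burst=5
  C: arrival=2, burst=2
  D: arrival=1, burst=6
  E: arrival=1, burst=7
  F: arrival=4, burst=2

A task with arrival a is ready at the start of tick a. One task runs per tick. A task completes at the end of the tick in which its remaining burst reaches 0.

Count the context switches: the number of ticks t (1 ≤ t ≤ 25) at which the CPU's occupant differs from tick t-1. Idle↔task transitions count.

t=0: queue=[B] q_used=0 → run B
t=1: queue=[B,D,E] q_used=1 → run B
t=2: queue=[B,D,E,C] q_used=2 → run B
t=3: queue=[D,E,C,B] q_used=0 → run D
t=4: queue=[D,E,C,B,F] q_used=1 → run D
t=5: queue=[D,E,C,B,F] q_used=2 → run D
t=6: queue=[E,C,B,F,D] q_used=0 → run E
t=7: queue=[E,C,B,F,D] q_used=1 → run E
t=8: queue=[E,C,B,F,D] q_used=2 → run E
t=9: queue=[C,B,F,D,E] q_used=0 → run C
t=10: queue=[C,B,F,D,E] q_used=1 → run C
t=11: queue=[B,F,D,E] q_used=0 → run B
t=12: queue=[B,F,D,E] q_used=1 → run B
t=13: queue=[F,D,E] q_used=0 → run F
t=14: queue=[F,D,E] q_used=1 → run F
t=15: queue=[D,E] q_used=0 → run D
t=16: queue=[D,E] q_used=1 → run D
t=17: queue=[D,E] q_used=2 → run D
t=18: queue=[E] q_used=0 → run E
t=19: queue=[E] q_used=1 → run E
t=20: queue=[E] q_used=2 → run E
t=21: queue=[E] q_used=0 → run E
t=22: (idle)
t=23: (idle)
t=24: (idle)
t=25: (idle)

context switches = 8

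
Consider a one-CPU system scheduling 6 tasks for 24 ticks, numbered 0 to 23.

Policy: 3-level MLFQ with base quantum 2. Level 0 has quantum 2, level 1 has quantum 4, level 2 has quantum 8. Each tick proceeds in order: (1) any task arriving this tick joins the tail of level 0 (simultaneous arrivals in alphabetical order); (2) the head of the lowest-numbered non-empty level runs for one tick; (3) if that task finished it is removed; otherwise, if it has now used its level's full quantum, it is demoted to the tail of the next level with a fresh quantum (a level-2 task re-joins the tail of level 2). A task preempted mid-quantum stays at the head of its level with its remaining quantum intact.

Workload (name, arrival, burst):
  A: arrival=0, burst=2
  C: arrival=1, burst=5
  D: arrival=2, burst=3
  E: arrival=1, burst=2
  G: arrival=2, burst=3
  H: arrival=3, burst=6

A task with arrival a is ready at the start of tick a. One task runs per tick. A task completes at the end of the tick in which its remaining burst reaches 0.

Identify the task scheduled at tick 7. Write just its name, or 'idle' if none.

t=0: L0/L1/L2 = A/-/- → run A
t=1: L0/L1/L2 = ACE/-/- → run A
t=2: L0/L1/L2 = CEDG/-/- → run C
t=3: L0/L1/L2 = CEDGH/-/- → run C
t=4: L0/L1/L2 = EDGH/C/- → run E
t=5: L0/L1/L2 = EDGH/C/- → run E
t=6: L0/L1/L2 = DGH/C/- → run D
t=7: L0/L1/L2 = DGH/C/- → run D
t=8: L0/L1/L2 = GH/CD/- → run G
t=9: L0/L1/L2 = GH/CD/- → run G
t=10: L0/L1/L2 = H/CDG/- → run H
t=11: L0/L1/L2 = H/CDG/- → run H
t=12: L0/L1/L2 = -/CDGH/- → run C
t=13: L0/L1/L2 = -/CDGH/- → run C
t=14: L0/L1/L2 = -/CDGH/- → run C
t=15: L0/L1/L2 = -/DGH/- → run D
t=16: L0/L1/L2 = -/GH/- → run G
t=17: L0/L1/L2 = -/H/- → run H
t=18: L0/L1/L2 = -/H/- → run H
t=19: L0/L1/L2 = -/H/- → run H
t=20: L0/L1/L2 = -/H/- → run H
t=21: (idle)
t=22: (idle)
t=23: (idle)

running at tick 7 = D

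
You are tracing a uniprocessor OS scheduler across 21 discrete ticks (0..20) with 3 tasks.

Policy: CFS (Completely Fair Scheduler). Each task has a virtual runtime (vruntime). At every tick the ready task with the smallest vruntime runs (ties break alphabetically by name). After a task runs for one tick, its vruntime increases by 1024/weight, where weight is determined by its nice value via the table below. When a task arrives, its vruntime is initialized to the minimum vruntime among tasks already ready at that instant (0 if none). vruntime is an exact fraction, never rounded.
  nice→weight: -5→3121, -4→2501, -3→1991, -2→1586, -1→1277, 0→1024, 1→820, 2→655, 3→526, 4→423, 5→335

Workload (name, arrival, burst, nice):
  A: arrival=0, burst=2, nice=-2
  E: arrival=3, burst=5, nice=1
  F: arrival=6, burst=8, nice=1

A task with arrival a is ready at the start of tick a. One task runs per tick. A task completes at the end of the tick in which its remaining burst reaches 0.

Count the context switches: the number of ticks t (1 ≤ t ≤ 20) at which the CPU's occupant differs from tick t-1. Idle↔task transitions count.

context switches = 6

t=0: vr[A=0] → run A
t=1: vr[A=512/793] → run A
t=2: (idle)
t=3: vr[E=0] → run E
t=4: vr[E=256/205] → run E
t=5: vr[E=512/205] → run E
t=6: vr[E=768/205 F=768/205] → run E
t=7: vr[E=1024/205 F=768/205] → run F
t=8: vr[E=1024/205 F=1024/205] → run E
t=9: vr[F=1024/205] → run F
t=10: vr[F=256/41] → run F
t=11: vr[F=1536/205] → run F
t=12: vr[F=1792/205] → run F
t=13: vr[F=2048/205] → run F
t=14: vr[F=2304/205] → run F
t=15: vr[F=512/41] → run F
t=16: (idle)
t=17: (idle)
t=18: (idle)
t=19: (idle)
t=20: (idle)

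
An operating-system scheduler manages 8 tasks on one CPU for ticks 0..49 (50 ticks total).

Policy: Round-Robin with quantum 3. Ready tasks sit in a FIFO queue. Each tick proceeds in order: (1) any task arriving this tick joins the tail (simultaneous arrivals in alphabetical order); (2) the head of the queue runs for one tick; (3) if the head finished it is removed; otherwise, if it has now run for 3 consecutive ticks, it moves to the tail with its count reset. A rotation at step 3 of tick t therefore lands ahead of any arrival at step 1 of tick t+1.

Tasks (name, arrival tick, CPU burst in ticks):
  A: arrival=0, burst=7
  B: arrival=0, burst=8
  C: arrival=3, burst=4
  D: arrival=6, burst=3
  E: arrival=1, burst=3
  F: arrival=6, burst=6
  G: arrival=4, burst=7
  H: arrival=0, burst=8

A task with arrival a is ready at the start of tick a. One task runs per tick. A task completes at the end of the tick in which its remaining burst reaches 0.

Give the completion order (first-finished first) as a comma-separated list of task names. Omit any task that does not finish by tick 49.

completion order = E, D, A, C, B, F, H, G

t=0: queue=[A,B,H] q_used=0 → run A
t=1: queue=[A,B,H,E] q_used=1 → run A
t=2: queue=[A,B,H,E] q_used=2 → run A
t=3: queue=[B,H,E,A,C] q_used=0 → run B
t=4: queue=[B,H,E,A,C,G] q_used=1 → run B
t=5: queue=[B,H,E,A,C,G] q_used=2 → run B
t=6: queue=[H,E,A,C,G,B,D,F] q_used=0 → run H
t=7: queue=[H,E,A,C,G,B,D,F] q_used=1 → run H
t=8: queue=[H,E,A,C,G,B,D,F] q_used=2 → run H
t=9: queue=[E,A,C,G,B,D,F,H] q_used=0 → run E
t=10: queue=[E,A,C,G,B,D,F,H] q_used=1 → run E
t=11: queue=[E,A,C,G,B,D,F,H] q_used=2 → run E
t=12: queue=[A,C,G,B,D,F,H] q_used=0 → run A
t=13: queue=[A,C,G,B,D,F,H] q_used=1 → run A
t=14: queue=[A,C,G,B,D,F,H] q_used=2 → run A
t=15: queue=[C,G,B,D,F,H,A] q_used=0 → run C
t=16: queue=[C,G,B,D,F,H,A] q_used=1 → run C
t=17: queue=[C,G,B,D,F,H,A] q_used=2 → run C
t=18: queue=[G,B,D,F,H,A,C] q_used=0 → run G
t=19: queue=[G,B,D,F,H,A,C] q_used=1 → run G
t=20: queue=[G,B,D,F,H,A,C] q_used=2 → run G
t=21: queue=[B,D,F,H,A,C,G] q_used=0 → run B
t=22: queue=[B,D,F,H,A,C,G] q_used=1 → run B
t=23: queue=[B,D,F,H,A,C,G] q_used=2 → run B
t=24: queue=[D,F,H,A,C,G,B] q_used=0 → run D
t=25: queue=[D,F,H,A,C,G,B] q_used=1 → run D
t=26: queue=[D,F,H,A,C,G,B] q_used=2 → run D
t=27: queue=[F,H,A,C,G,B] q_used=0 → run F
t=28: queue=[F,H,A,C,G,B] q_used=1 → run F
t=29: queue=[F,H,A,C,G,B] q_used=2 → run F
t=30: queue=[H,A,C,G,B,F] q_used=0 → run H
t=31: queue=[H,A,C,G,B,F] q_used=1 → run H
t=32: queue=[H,A,C,G,B,F] q_used=2 → run H
t=33: queue=[A,C,G,B,F,H] q_used=0 → run A
t=34: queue=[C,G,B,F,H] q_used=0 → run C
t=35: queue=[G,B,F,H] q_used=0 → run G
t=36: queue=[G,B,F,H] q_used=1 → run G
t=37: queue=[G,B,F,H] q_used=2 → run G
t=38: queue=[B,F,H,G] q_used=0 → run B
t=39: queue=[B,F,H,G] q_used=1 → run B
t=40: queue=[F,H,G] q_used=0 → run F
t=41: queue=[F,H,G] q_used=1 → run F
t=42: queue=[F,H,G] q_used=2 → run F
t=43: queue=[H,G] q_used=0 → run H
t=44: queue=[H,G] q_used=1 → run H
t=45: queue=[G] q_used=0 → run G
t=46: (idle)
t=47: (idle)
t=48: (idle)
t=49: (idle)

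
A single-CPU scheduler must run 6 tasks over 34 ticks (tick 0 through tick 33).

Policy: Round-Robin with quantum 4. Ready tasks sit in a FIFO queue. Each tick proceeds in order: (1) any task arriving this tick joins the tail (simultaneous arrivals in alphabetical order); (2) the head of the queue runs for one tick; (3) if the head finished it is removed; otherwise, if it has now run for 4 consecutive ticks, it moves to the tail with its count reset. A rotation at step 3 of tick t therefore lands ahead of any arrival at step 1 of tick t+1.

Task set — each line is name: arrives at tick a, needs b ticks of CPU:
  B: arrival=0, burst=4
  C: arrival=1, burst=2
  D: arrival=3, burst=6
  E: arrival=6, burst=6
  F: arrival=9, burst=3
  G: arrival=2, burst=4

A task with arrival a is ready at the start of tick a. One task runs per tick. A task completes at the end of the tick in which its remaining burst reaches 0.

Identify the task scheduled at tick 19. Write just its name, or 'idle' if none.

running at tick 19 = F

t=0: queue=[B] q_used=0 → run B
t=1: queue=[B,C] q_used=1 → run B
t=2: queue=[B,C,G] q_used=2 → run B
t=3: queue=[B,C,G,D] q_used=3 → run B
t=4: queue=[C,G,D] q_used=0 → run C
t=5: queue=[C,G,D] q_used=1 → run C
t=6: queue=[G,D,E] q_used=0 → run G
t=7: queue=[G,D,E] q_used=1 → run G
t=8: queue=[G,D,E] q_used=2 → run G
t=9: queue=[G,D,E,F] q_used=3 → run G
t=10: queue=[D,E,F] q_used=0 → run D
t=11: queue=[D,E,F] q_used=1 → run D
t=12: queue=[D,E,F] q_used=2 → run D
t=13: queue=[D,E,F] q_used=3 → run D
t=14: queue=[E,F,D] q_used=0 → run E
t=15: queue=[E,F,D] q_used=1 → run E
t=16: queue=[E,F,D] q_used=2 → run E
t=17: queue=[E,F,D] q_used=3 → run E
t=18: queue=[F,D,E] q_used=0 → run F
t=19: queue=[F,D,E] q_used=1 → run F
t=20: queue=[F,D,E] q_used=2 → run F
t=21: queue=[D,E] q_used=0 → run D
t=22: queue=[D,E] q_used=1 → run D
t=23: queue=[E] q_used=0 → run E
t=24: queue=[E] q_used=1 → run E
t=25: (idle)
t=26: (idle)
t=27: (idle)
t=28: (idle)
t=29: (idle)
t=30: (idle)
t=31: (idle)
t=32: (idle)
t=33: (idle)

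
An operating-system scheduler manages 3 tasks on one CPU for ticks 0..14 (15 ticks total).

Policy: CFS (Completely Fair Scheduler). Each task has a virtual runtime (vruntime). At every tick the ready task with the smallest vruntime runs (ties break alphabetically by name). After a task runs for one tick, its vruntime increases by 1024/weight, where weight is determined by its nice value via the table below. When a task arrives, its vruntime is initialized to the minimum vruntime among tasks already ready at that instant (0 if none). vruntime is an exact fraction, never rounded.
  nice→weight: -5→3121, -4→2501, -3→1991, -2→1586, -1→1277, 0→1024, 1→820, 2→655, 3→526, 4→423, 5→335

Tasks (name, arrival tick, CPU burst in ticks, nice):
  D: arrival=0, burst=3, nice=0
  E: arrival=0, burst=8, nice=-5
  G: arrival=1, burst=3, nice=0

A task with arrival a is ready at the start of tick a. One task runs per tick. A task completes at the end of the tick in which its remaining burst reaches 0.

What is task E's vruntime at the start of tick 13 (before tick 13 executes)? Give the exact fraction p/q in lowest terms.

t=0: vr[D=0 E=0] → run D
t=1: vr[D=1 E=0 G=0] → run E
t=2: vr[D=1 E=1024/3121 G=0] → run G
t=3: vr[D=1 E=1024/3121 G=1] → run E
t=4: vr[D=1 E=2048/3121 G=1] → run E
t=5: vr[D=1 E=3072/3121 G=1] → run E
t=6: vr[D=1 E=4096/3121 G=1] → run D
t=7: vr[D=2 E=4096/3121 G=1] → run G
t=8: vr[D=2 E=4096/3121 G=2] → run E
t=9: vr[D=2 E=5120/3121 G=2] → run E
t=10: vr[D=2 E=6144/3121 G=2] → run E
t=11: vr[D=2 E=7168/3121 G=2] → run D
t=12: vr[E=7168/3121 G=2] → run G
t=13: vr[E=7168/3121] → run E
t=14: (idle)

vruntime(E, start of tick 13) = 7168/3121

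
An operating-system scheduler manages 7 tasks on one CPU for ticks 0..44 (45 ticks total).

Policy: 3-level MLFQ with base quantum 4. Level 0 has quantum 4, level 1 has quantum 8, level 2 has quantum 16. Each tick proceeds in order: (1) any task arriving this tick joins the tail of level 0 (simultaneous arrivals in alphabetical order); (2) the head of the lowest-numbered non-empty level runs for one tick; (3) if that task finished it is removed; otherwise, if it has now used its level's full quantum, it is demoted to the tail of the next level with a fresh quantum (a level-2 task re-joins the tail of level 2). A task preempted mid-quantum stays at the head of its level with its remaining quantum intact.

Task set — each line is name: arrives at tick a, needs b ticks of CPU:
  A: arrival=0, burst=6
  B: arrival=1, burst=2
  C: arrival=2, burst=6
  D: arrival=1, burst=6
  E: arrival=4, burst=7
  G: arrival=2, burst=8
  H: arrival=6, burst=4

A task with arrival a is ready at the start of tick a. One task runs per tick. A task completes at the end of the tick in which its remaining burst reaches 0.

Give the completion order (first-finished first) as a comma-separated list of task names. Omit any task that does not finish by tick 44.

completion order = B, H, A, D, C, G, E

t=0: L0/L1/L2 = A/-/- → run A
t=1: L0/L1/L2 = ABD/-/- → run A
t=2: L0/L1/L2 = ABDCG/-/- → run A
t=3: L0/L1/L2 = ABDCG/-/- → run A
t=4: L0/L1/L2 = BDCGE/A/- → run B
t=5: L0/L1/L2 = BDCGE/A/- → run B
t=6: L0/L1/L2 = DCGEH/A/- → run D
t=7: L0/L1/L2 = DCGEH/A/- → run D
t=8: L0/L1/L2 = DCGEH/A/- → run D
t=9: L0/L1/L2 = DCGEH/A/- → run D
t=10: L0/L1/L2 = CGEH/AD/- → run C
t=11: L0/L1/L2 = CGEH/AD/- → run C
t=12: L0/L1/L2 = CGEH/AD/- → run C
t=13: L0/L1/L2 = CGEH/AD/- → run C
t=14: L0/L1/L2 = GEH/ADC/- → run G
t=15: L0/L1/L2 = GEH/ADC/- → run G
t=16: L0/L1/L2 = GEH/ADC/- → run G
t=17: L0/L1/L2 = GEH/ADC/- → run G
t=18: L0/L1/L2 = EH/ADCG/- → run E
t=19: L0/L1/L2 = EH/ADCG/- → run E
t=20: L0/L1/L2 = EH/ADCG/- → run E
t=21: L0/L1/L2 = EH/ADCG/- → run E
t=22: L0/L1/L2 = H/ADCGE/- → run H
t=23: L0/L1/L2 = H/ADCGE/- → run H
t=24: L0/L1/L2 = H/ADCGE/- → run H
t=25: L0/L1/L2 = H/ADCGE/- → run H
t=26: L0/L1/L2 = -/ADCGE/- → run A
t=27: L0/L1/L2 = -/ADCGE/- → run A
t=28: L0/L1/L2 = -/DCGE/- → run D
t=29: L0/L1/L2 = -/DCGE/- → run D
t=30: L0/L1/L2 = -/CGE/- → run C
t=31: L0/L1/L2 = -/CGE/- → run C
t=32: L0/L1/L2 = -/GE/- → run G
t=33: L0/L1/L2 = -/GE/- → run G
t=34: L0/L1/L2 = -/GE/- → run G
t=35: L0/L1/L2 = -/GE/- → run G
t=36: L0/L1/L2 = -/E/- → run E
t=37: L0/L1/L2 = -/E/- → run E
t=38: L0/L1/L2 = -/E/- → run E
t=39: (idle)
t=40: (idle)
t=41: (idle)
t=42: (idle)
t=43: (idle)
t=44: (idle)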